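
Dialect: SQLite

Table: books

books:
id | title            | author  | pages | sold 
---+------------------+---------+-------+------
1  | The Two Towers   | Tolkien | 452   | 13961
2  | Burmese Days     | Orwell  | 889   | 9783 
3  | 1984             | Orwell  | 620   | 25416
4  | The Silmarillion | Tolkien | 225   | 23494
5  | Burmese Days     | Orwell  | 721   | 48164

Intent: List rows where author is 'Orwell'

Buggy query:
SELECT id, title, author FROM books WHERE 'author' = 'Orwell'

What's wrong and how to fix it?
Bug: 'author' in single quotes is a string literal, not the column; the comparison is literal-vs-literal and never true

Fix: Reference the column as author without single quotes

Corrected query:
SELECT id, title, author FROM books WHERE author = 'Orwell'

Result:
id | title        | author
---+--------------+-------
2  | Burmese Days | Orwell
3  | 1984         | Orwell
5  | Burmese Days | Orwell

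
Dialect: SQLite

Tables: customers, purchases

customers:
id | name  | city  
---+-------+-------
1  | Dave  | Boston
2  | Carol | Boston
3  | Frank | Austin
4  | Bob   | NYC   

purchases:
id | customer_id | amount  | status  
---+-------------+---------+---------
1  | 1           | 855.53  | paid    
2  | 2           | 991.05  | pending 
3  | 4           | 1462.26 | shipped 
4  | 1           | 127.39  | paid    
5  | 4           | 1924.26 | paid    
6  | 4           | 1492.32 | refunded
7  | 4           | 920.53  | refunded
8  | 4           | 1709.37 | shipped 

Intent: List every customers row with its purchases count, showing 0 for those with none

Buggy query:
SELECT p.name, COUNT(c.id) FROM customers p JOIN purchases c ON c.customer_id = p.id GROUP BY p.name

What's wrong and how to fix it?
Bug: INNER JOIN drops customers rows that have no matching purchases rows

Fix: Use LEFT JOIN so parents without children still appear (COUNT(c.id) gives 0)

Corrected query:
SELECT p.name, COUNT(c.id) FROM customers p LEFT JOIN purchases c ON c.customer_id = p.id GROUP BY p.name

Result:
name  | COUNT(c.id)
------+------------
Bob   | 5          
Carol | 1          
Dave  | 2          
Frank | 0          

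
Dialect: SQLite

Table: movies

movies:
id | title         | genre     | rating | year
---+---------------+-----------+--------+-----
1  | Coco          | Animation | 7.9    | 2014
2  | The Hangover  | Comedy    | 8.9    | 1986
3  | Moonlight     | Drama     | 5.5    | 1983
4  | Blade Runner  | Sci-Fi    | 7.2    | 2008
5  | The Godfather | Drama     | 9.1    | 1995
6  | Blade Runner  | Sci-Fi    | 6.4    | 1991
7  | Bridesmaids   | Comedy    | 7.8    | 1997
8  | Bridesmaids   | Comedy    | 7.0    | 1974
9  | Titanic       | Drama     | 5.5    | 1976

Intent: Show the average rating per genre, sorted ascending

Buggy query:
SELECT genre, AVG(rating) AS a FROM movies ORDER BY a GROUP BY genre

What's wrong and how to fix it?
Bug: GROUP BY must precede ORDER BY

Fix: Move ORDER BY to the end, after GROUP BY

Corrected query:
SELECT genre, AVG(rating) AS a FROM movies GROUP BY genre ORDER BY a

Result:
genre     | a  
----------+----
Drama     | 6.7
Sci-Fi    | 6.8
Comedy    | 7.9
Animation | 7.9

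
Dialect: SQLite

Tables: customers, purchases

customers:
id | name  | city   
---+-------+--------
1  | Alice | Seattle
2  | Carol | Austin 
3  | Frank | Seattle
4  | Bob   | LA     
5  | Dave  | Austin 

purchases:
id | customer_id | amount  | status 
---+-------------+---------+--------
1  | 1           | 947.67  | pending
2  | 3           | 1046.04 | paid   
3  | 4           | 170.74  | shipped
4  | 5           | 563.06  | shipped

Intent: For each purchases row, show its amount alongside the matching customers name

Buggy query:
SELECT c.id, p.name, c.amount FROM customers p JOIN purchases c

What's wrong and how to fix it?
Bug: JOIN with no ON clause produces a cartesian product; every purchases row pairs with every customers row

Fix: Specify the join condition linking the foreign key to the parent id

Corrected query:
SELECT c.id, p.name, c.amount FROM customers p JOIN purchases c ON c.customer_id = p.id

Result:
id | name  | amount 
---+-------+--------
1  | Alice | 947.67 
2  | Frank | 1046.04
3  | Bob   | 170.74 
4  | Dave  | 563.06 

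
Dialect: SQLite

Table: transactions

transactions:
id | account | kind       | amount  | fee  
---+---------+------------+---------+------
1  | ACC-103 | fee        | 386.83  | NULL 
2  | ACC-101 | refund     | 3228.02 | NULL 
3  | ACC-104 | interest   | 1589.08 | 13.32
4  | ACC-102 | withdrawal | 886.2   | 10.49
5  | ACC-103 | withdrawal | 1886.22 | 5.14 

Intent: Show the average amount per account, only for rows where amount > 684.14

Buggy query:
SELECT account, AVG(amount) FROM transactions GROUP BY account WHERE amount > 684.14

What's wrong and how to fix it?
Bug: WHERE cannot follow GROUP BY

Fix: Move the WHERE clause before GROUP BY

Corrected query:
SELECT account, AVG(amount) FROM transactions WHERE amount > 684.14 GROUP BY account

Result:
account | AVG(amount)
--------+------------
ACC-101 | 3228.02    
ACC-102 | 886.2      
ACC-103 | 1886.22    
ACC-104 | 1589.08    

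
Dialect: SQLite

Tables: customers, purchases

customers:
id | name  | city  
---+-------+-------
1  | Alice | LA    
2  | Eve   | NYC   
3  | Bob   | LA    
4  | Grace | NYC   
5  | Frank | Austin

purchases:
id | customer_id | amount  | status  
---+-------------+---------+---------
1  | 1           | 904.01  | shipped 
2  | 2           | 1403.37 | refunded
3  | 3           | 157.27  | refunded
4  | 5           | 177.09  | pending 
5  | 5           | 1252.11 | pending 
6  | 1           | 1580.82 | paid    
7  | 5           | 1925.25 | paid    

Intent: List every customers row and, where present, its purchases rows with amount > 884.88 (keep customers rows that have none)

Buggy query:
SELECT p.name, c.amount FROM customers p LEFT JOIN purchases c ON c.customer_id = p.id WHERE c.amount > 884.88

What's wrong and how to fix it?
Bug: A WHERE condition on the right-hand table after LEFT JOIN drops unmatched parents

Fix: Put 'c.amount > 884.88' in the JOIN's ON clause instead of WHERE

Corrected query:
SELECT p.name, c.amount FROM customers p LEFT JOIN purchases c ON c.customer_id = p.id AND c.amount > 884.88

Result:
name  | amount 
------+--------
Alice | 904.01 
Alice | 1580.82
Eve   | 1403.37
Bob   | NULL   
Grace | NULL   
Frank | 1252.11
Frank | 1925.25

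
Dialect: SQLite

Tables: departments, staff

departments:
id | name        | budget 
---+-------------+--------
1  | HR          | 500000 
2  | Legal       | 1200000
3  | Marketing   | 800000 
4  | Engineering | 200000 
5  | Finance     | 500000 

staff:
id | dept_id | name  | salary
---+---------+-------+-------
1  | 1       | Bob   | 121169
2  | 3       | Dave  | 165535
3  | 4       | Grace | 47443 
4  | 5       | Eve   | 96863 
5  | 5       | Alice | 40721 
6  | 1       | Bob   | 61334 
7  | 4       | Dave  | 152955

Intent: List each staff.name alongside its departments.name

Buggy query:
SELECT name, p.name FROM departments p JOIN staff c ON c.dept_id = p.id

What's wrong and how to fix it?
Bug: Both tables have a 'name' column; the unqualified reference is ambiguous

Fix: Prefix ambiguous columns with the table alias

Corrected query:
SELECT c.name, p.name FROM departments p JOIN staff c ON c.dept_id = p.id

Result:
name  | name       
------+------------
Bob   | HR         
Dave  | Marketing  
Grace | Engineering
Eve   | Finance    
Alice | Finance    
Bob   | HR         
Dave  | Engineering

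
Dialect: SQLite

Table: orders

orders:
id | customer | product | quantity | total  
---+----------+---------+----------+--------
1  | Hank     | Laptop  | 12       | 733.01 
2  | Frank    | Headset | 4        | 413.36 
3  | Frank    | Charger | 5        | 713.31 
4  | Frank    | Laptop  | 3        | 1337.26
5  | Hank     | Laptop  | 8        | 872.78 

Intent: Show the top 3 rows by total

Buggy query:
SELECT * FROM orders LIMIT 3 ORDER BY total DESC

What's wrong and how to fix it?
Bug: ORDER BY cannot follow LIMIT; LIMIT is the final clause

Fix: Sort with ORDER BY, then apply LIMIT

Corrected query:
SELECT * FROM orders ORDER BY total DESC LIMIT 3

Result:
id | customer | product | quantity | total  
---+----------+---------+----------+--------
4  | Frank    | Laptop  | 3        | 1337.26
5  | Hank     | Laptop  | 8        | 872.78 
1  | Hank     | Laptop  | 12       | 733.01 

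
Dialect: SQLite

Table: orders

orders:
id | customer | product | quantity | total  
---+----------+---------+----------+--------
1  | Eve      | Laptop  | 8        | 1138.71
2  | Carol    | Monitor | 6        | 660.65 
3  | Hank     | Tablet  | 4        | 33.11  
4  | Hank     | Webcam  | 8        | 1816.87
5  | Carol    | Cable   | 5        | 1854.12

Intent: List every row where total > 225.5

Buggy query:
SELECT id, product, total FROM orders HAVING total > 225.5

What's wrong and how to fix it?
Bug: HAVING filters the output of aggregation, but this query has no GROUP BY and no aggregate functions, so SQLite rejects it (HAVING clause on a non-aggregate query); the condition here is per row

Fix: Replace HAVING with WHERE since the condition applies to individual rows

Corrected query:
SELECT id, product, total FROM orders WHERE total > 225.5

Result:
id | product | total  
---+---------+--------
1  | Laptop  | 1138.71
2  | Monitor | 660.65 
4  | Webcam  | 1816.87
5  | Cable   | 1854.12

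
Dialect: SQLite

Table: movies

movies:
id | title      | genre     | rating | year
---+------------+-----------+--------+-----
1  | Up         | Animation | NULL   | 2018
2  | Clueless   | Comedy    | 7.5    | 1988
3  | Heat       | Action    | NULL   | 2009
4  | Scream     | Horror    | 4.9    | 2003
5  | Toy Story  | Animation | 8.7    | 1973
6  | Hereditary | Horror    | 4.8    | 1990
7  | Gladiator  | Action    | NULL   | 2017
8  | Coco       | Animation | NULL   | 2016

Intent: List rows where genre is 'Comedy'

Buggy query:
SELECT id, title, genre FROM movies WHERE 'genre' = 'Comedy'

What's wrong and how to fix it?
Bug: 'genre' in single quotes is a string literal, not the column; the comparison is literal-vs-literal and never true

Fix: Reference the column as genre without single quotes

Corrected query:
SELECT id, title, genre FROM movies WHERE genre = 'Comedy'

Result:
id | title    | genre 
---+----------+-------
2  | Clueless | Comedy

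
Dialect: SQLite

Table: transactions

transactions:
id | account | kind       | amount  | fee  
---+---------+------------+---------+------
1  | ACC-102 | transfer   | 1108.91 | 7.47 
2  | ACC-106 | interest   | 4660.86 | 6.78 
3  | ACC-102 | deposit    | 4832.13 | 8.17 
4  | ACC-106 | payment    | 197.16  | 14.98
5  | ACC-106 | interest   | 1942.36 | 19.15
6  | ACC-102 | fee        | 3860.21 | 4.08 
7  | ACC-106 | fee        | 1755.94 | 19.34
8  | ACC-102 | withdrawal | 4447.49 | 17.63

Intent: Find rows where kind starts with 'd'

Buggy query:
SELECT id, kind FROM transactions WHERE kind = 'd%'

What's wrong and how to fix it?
Bug: '=' compares the literal string including the % character; pattern matching needs LIKE

Fix: Use LIKE for wildcard pattern matching

Corrected query:
SELECT id, kind FROM transactions WHERE kind LIKE 'd%'

Result:
id | kind   
---+--------
3  | deposit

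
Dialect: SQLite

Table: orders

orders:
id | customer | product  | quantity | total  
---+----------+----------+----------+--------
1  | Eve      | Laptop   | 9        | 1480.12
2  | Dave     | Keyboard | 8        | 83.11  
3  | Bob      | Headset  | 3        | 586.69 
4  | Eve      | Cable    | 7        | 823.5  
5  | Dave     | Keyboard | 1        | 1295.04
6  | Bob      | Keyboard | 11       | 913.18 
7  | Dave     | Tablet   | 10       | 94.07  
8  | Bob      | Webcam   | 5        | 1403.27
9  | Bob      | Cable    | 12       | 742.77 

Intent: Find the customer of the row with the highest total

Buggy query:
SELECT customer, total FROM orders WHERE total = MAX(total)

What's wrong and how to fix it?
Bug: WHERE is evaluated per row; an aggregate over the whole table isn't defined there

Fix: Wrap MAX in a scalar subquery so WHERE compares against a single value

Corrected query:
SELECT customer, total FROM orders WHERE total = (SELECT MAX(total) FROM orders)

Result:
customer | total  
---------+--------
Eve      | 1480.12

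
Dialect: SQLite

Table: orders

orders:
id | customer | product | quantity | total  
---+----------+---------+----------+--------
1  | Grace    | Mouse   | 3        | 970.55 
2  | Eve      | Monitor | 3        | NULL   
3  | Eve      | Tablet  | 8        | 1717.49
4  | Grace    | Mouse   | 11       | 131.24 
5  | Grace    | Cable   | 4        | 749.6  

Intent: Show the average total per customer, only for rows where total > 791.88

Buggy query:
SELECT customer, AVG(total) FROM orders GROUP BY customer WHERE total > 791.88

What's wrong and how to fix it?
Bug: WHERE cannot follow GROUP BY

Fix: Place WHERE between FROM and GROUP BY

Corrected query:
SELECT customer, AVG(total) FROM orders WHERE total > 791.88 GROUP BY customer

Result:
customer | AVG(total)
---------+-----------
Eve      | 1717.49   
Grace    | 970.55    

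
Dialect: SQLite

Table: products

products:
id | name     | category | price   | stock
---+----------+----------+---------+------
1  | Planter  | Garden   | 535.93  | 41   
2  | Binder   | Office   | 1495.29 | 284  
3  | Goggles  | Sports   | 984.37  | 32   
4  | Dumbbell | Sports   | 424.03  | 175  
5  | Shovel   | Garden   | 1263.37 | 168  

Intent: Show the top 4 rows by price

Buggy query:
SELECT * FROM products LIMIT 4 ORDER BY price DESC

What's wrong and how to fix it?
Bug: LIMIT must come after ORDER BY

Fix: Sort with ORDER BY, then apply LIMIT

Corrected query:
SELECT * FROM products ORDER BY price DESC LIMIT 4

Result:
id | name    | category | price   | stock
---+---------+----------+---------+------
2  | Binder  | Office   | 1495.29 | 284  
5  | Shovel  | Garden   | 1263.37 | 168  
3  | Goggles | Sports   | 984.37  | 32   
1  | Planter | Garden   | 535.93  | 41   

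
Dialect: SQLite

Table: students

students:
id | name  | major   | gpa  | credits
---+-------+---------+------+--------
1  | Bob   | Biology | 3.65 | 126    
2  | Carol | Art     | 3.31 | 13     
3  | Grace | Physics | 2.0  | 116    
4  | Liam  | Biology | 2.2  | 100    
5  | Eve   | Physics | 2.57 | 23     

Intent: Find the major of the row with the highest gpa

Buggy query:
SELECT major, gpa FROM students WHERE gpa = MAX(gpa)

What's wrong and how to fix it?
Bug: MAX(gpa) is an aggregate and cannot be used directly in WHERE

Fix: Use a subquery: WHERE gpa = (SELECT MAX(gpa) FROM students)

Corrected query:
SELECT major, gpa FROM students WHERE gpa = (SELECT MAX(gpa) FROM students)

Result:
major   | gpa 
--------+-----
Biology | 3.65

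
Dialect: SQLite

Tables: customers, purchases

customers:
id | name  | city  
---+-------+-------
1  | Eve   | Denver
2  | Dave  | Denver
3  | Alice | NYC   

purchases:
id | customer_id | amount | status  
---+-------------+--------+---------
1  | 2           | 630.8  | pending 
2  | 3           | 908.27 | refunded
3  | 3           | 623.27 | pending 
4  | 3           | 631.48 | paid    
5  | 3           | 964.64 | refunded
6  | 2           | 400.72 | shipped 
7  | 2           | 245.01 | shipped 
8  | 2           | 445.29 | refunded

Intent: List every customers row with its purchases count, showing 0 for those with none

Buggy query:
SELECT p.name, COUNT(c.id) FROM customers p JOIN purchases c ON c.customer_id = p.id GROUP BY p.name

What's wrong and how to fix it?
Bug: INNER JOIN drops customers rows that have no matching purchases rows

Fix: Switch to LEFT JOIN to retain unmatched parent rows

Corrected query:
SELECT p.name, COUNT(c.id) FROM customers p LEFT JOIN purchases c ON c.customer_id = p.id GROUP BY p.name

Result:
name  | COUNT(c.id)
------+------------
Alice | 4          
Dave  | 4          
Eve   | 0          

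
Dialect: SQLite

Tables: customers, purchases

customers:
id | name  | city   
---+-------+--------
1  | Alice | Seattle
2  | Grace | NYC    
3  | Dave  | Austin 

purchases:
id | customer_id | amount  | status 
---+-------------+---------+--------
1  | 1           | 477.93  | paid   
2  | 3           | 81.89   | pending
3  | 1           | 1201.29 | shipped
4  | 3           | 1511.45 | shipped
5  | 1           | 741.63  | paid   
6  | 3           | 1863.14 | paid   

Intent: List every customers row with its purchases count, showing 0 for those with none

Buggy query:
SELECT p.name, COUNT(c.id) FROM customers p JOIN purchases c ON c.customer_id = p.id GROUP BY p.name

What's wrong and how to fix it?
Bug: INNER JOIN drops customers rows that have no matching purchases rows

Fix: Switch to LEFT JOIN to retain unmatched parent rows

Corrected query:
SELECT p.name, COUNT(c.id) FROM customers p LEFT JOIN purchases c ON c.customer_id = p.id GROUP BY p.name

Result:
name  | COUNT(c.id)
------+------------
Alice | 3          
Dave  | 3          
Grace | 0          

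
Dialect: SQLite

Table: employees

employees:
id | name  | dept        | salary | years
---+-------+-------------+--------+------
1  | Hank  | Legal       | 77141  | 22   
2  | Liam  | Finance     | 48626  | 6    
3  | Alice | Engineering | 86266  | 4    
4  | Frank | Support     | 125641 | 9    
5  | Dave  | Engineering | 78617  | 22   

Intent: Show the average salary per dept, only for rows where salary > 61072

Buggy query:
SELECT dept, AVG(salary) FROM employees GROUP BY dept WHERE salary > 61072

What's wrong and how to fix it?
Bug: Row-level WHERE must come before GROUP BY in the clause order

Fix: Place WHERE between FROM and GROUP BY

Corrected query:
SELECT dept, AVG(salary) FROM employees WHERE salary > 61072 GROUP BY dept

Result:
dept        | AVG(salary)
------------+------------
Engineering | 82441.5    
Legal       | 77141      
Support     | 125641     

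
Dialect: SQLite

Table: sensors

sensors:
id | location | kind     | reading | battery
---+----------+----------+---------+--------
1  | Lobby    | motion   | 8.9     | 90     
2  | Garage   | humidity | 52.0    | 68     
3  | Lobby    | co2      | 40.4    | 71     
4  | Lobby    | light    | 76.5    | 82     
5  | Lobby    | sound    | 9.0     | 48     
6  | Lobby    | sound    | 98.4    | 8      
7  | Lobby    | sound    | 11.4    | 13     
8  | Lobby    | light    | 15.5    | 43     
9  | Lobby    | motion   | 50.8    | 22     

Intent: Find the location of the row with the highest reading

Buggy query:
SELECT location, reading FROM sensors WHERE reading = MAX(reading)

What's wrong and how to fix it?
Bug: WHERE is evaluated per row; an aggregate over the whole table isn't defined there

Fix: Use a subquery: WHERE reading = (SELECT MAX(reading) FROM sensors)

Corrected query:
SELECT location, reading FROM sensors WHERE reading = (SELECT MAX(reading) FROM sensors)

Result:
location | reading
---------+--------
Lobby    | 98.4   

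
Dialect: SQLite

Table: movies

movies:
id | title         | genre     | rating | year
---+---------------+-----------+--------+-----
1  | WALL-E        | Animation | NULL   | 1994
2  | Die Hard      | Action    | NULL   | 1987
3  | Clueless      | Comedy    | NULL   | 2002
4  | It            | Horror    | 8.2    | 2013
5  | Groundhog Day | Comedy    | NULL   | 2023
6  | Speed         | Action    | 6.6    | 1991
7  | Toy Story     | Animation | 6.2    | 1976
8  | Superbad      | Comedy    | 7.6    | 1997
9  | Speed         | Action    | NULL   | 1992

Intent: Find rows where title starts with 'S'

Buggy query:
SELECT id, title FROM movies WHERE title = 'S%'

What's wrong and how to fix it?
Bug: '=' compares the literal string including the % character; pattern matching needs LIKE

Fix: Replace '=' with LIKE so 'S%' is treated as a pattern

Corrected query:
SELECT id, title FROM movies WHERE title LIKE 'S%'

Result:
id | title   
---+---------
6  | Speed   
8  | Superbad
9  | Speed   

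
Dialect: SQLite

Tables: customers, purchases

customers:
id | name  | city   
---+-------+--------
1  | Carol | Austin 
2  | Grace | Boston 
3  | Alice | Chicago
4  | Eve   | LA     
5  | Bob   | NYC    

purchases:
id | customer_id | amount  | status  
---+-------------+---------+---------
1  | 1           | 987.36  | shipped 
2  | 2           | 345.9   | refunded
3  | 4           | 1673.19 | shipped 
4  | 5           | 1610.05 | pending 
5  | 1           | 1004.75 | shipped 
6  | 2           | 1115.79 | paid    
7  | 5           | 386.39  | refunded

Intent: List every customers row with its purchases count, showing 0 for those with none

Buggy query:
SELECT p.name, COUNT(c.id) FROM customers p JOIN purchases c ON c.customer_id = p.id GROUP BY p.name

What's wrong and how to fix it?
Bug: INNER JOIN drops customers rows that have no matching purchases rows

Fix: Use LEFT JOIN so parents without children still appear (COUNT(c.id) gives 0)

Corrected query:
SELECT p.name, COUNT(c.id) FROM customers p LEFT JOIN purchases c ON c.customer_id = p.id GROUP BY p.name

Result:
name  | COUNT(c.id)
------+------------
Alice | 0          
Bob   | 2          
Carol | 2          
Eve   | 1          
Grace | 2          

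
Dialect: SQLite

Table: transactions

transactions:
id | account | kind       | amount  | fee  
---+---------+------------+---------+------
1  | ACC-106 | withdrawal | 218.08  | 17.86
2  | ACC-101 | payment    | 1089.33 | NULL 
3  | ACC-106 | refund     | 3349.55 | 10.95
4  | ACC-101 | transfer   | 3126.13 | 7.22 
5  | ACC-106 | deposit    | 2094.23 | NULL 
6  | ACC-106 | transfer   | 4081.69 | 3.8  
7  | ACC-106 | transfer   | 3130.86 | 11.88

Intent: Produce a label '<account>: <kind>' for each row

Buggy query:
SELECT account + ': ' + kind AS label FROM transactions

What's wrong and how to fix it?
Bug: '+' is numeric addition; on text columns SQLite converts them to 0 instead of concatenating

Fix: Use the || operator for string concatenation

Corrected query:
SELECT account || ': ' || kind AS label FROM transactions

Result:
label              
-------------------
ACC-106: withdrawal
ACC-101: payment   
ACC-106: refund    
ACC-101: transfer  
ACC-106: deposit   
ACC-106: transfer  
ACC-106: transfer  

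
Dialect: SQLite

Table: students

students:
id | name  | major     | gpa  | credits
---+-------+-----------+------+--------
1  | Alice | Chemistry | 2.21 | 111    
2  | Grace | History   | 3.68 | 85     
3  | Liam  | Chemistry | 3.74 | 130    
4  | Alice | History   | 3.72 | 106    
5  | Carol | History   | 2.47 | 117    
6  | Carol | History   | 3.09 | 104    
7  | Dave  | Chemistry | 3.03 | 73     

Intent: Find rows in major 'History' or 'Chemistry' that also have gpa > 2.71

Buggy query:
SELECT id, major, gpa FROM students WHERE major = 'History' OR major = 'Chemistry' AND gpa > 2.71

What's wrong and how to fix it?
Bug: Without parentheses, AND is evaluated before OR, so the gpa filter only applies to the 'Chemistry' branch

Fix: Group the OR with parentheses (or use IN), then AND the threshold

Corrected query:
SELECT id, major, gpa FROM students WHERE (major = 'History' OR major = 'Chemistry') AND gpa > 2.71

Result:
id | major     | gpa 
---+-----------+-----
2  | History   | 3.68
3  | Chemistry | 3.74
4  | History   | 3.72
6  | History   | 3.09
7  | Chemistry | 3.03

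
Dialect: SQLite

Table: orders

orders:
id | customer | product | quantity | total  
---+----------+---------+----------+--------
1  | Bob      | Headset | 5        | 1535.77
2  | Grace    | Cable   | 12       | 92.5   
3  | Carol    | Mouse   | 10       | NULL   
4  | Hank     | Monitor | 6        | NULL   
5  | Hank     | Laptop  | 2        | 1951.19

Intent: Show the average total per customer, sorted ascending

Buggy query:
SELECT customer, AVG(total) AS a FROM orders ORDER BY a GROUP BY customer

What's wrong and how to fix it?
Bug: GROUP BY must precede ORDER BY

Fix: Move ORDER BY to the end, after GROUP BY

Corrected query:
SELECT customer, AVG(total) AS a FROM orders GROUP BY customer ORDER BY a

Result:
customer | a      
---------+--------
Carol    | NULL   
Grace    | 92.5   
Bob      | 1535.77
Hank     | 1951.19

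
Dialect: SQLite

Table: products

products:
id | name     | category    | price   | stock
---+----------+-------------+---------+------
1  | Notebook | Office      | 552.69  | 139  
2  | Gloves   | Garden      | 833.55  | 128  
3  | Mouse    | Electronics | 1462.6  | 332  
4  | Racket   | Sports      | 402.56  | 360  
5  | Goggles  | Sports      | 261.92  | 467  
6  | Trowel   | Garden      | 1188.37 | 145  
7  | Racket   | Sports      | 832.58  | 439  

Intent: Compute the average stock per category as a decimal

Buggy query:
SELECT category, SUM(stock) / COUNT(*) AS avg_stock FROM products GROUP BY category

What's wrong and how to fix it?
Bug: Both operands are integers, so '/' performs integer division and truncates

Fix: Multiply by 1.0 (or CAST to REAL) to force floating-point division

Corrected query:
SELECT category, SUM(stock) * 1.0 / COUNT(*) AS avg_stock FROM products GROUP BY category

Result:
category    | avg_stock
------------+----------
Electronics | 332      
Garden      | 136.5    
Office      | 139      
Sports      | 422      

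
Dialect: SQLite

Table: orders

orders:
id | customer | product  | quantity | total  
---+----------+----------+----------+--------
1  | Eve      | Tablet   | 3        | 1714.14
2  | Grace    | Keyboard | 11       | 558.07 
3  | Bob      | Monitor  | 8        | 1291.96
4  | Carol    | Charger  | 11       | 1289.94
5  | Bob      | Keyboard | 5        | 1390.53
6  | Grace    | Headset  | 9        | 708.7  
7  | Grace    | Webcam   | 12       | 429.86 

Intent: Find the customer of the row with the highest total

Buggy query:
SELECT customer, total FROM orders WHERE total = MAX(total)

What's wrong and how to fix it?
Bug: WHERE is evaluated per row; an aggregate over the whole table isn't defined there

Fix: Use a subquery: WHERE total = (SELECT MAX(total) FROM orders)

Corrected query:
SELECT customer, total FROM orders WHERE total = (SELECT MAX(total) FROM orders)

Result:
customer | total  
---------+--------
Eve      | 1714.14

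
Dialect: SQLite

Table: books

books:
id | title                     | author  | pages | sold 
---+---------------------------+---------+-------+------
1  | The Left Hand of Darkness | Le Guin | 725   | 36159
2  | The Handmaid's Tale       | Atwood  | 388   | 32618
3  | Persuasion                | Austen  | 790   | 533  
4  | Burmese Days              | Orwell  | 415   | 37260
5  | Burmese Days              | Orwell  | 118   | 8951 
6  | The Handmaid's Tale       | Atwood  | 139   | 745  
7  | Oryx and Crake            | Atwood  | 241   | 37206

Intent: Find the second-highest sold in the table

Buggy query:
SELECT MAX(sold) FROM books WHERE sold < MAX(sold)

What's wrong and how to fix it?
Bug: The inner MAX is an aggregate inside WHERE, which is not allowed

Fix: Compute the overall MAX in a subquery, then take MAX of rows below it

Corrected query:
SELECT MAX(sold) FROM books WHERE sold < (SELECT MAX(sold) FROM books)

Result:
MAX(sold)
---------
37206    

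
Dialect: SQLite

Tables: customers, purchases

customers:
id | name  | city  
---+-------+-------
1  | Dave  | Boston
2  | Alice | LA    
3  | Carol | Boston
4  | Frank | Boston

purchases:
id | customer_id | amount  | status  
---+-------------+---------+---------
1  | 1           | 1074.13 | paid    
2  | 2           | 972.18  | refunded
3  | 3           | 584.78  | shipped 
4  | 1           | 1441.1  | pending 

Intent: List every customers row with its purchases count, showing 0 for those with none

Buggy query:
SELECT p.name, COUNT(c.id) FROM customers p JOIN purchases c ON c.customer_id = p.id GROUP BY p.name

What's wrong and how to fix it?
Bug: An inner join excludes parents with zero children

Fix: Use LEFT JOIN so parents without children still appear (COUNT(c.id) gives 0)

Corrected query:
SELECT p.name, COUNT(c.id) FROM customers p LEFT JOIN purchases c ON c.customer_id = p.id GROUP BY p.name

Result:
name  | COUNT(c.id)
------+------------
Alice | 1          
Carol | 1          
Dave  | 2          
Frank | 0          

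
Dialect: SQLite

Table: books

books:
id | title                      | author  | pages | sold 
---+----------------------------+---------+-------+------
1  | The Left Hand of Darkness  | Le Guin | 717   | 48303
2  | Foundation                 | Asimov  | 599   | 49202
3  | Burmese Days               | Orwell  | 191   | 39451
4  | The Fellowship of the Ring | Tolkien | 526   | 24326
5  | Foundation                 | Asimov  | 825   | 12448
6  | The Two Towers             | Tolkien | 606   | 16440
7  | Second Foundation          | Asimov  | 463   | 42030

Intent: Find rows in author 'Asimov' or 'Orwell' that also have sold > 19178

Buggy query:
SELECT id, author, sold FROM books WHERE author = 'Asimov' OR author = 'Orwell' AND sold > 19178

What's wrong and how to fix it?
Bug: Without parentheses, AND is evaluated before OR, so the sold filter only applies to the 'Orwell' branch

Fix: Add parentheses around the OR so the AND applies to both alternatives

Corrected query:
SELECT id, author, sold FROM books WHERE (author = 'Asimov' OR author = 'Orwell') AND sold > 19178

Result:
id | author | sold 
---+--------+------
2  | Asimov | 49202
3  | Orwell | 39451
7  | Asimov | 42030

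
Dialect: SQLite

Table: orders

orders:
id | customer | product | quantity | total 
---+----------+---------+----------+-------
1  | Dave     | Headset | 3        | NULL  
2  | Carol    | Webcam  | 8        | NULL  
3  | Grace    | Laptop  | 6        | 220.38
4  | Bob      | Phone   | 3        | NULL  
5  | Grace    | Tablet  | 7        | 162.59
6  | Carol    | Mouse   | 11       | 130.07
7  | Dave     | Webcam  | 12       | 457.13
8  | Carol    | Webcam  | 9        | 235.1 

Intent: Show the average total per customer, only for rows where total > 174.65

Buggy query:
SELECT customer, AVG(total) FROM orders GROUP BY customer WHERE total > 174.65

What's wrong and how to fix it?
Bug: WHERE cannot follow GROUP BY

Fix: Move the WHERE clause before GROUP BY

Corrected query:
SELECT customer, AVG(total) FROM orders WHERE total > 174.65 GROUP BY customer

Result:
customer | AVG(total)
---------+-----------
Carol    | 235.1     
Dave     | 457.13    
Grace    | 220.38    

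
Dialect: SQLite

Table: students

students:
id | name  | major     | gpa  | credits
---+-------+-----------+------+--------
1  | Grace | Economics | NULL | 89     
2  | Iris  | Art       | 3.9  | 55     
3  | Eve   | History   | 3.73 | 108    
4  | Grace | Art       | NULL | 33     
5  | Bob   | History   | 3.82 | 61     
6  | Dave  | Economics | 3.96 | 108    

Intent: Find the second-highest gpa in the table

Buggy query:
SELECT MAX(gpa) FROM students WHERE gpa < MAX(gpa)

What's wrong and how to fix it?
Bug: The inner MAX is an aggregate inside WHERE, which is not allowed

Fix: Compute the overall MAX in a subquery, then take MAX of rows below it

Corrected query:
SELECT MAX(gpa) FROM students WHERE gpa < (SELECT MAX(gpa) FROM students)

Result:
MAX(gpa)
--------
3.9     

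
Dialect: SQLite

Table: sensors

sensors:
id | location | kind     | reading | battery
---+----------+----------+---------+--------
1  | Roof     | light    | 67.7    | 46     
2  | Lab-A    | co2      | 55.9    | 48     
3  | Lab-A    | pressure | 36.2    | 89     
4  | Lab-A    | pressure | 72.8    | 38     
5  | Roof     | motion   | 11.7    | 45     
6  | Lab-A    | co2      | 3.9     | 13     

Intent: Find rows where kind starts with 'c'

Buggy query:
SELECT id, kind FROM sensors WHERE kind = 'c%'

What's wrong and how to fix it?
Bug: '=' compares the literal string including the % character; pattern matching needs LIKE

Fix: Replace '=' with LIKE so 'c%' is treated as a pattern

Corrected query:
SELECT id, kind FROM sensors WHERE kind LIKE 'c%'

Result:
id | kind
---+-----
2  | co2 
6  | co2 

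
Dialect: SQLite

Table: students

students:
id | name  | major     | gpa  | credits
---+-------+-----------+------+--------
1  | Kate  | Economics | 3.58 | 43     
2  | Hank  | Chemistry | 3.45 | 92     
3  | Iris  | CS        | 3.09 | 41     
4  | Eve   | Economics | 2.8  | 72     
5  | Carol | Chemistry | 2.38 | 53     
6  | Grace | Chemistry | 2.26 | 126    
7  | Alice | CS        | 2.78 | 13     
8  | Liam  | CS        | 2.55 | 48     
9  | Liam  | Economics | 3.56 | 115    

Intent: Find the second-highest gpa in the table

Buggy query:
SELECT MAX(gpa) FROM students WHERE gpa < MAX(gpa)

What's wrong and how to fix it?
Bug: MAX(gpa) on the right of the comparison is an aggregate-in-WHERE error

Fix: Put the inner MAX in a scalar subquery

Corrected query:
SELECT MAX(gpa) FROM students WHERE gpa < (SELECT MAX(gpa) FROM students)

Result:
MAX(gpa)
--------
3.56    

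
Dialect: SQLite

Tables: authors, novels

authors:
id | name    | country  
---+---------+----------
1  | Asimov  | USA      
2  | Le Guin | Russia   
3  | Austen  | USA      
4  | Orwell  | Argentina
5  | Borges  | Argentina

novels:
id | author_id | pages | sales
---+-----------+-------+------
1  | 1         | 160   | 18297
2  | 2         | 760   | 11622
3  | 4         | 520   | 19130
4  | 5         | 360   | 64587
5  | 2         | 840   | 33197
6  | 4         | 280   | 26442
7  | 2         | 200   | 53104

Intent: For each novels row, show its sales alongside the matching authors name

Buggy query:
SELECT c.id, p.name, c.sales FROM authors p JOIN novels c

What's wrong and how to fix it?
Bug: Missing join condition: each novels row is matched to all authors rows instead of just its own

Fix: Add ON c.author_id = p.id to the JOIN

Corrected query:
SELECT c.id, p.name, c.sales FROM authors p JOIN novels c ON c.author_id = p.id

Result:
id | name    | sales
---+---------+------
1  | Asimov  | 18297
2  | Le Guin | 11622
3  | Orwell  | 19130
4  | Borges  | 64587
5  | Le Guin | 33197
6  | Orwell  | 26442
7  | Le Guin | 53104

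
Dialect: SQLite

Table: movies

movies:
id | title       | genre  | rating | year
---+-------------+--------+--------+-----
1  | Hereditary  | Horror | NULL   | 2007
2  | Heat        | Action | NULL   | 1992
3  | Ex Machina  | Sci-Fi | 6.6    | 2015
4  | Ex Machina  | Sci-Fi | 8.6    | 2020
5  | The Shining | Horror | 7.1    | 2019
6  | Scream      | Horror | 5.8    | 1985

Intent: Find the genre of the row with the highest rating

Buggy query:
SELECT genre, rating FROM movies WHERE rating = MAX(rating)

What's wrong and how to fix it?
Bug: MAX(rating) is an aggregate and cannot be used directly in WHERE

Fix: Wrap MAX in a scalar subquery so WHERE compares against a single value

Corrected query:
SELECT genre, rating FROM movies WHERE rating = (SELECT MAX(rating) FROM movies)

Result:
genre  | rating
-------+-------
Sci-Fi | 8.6   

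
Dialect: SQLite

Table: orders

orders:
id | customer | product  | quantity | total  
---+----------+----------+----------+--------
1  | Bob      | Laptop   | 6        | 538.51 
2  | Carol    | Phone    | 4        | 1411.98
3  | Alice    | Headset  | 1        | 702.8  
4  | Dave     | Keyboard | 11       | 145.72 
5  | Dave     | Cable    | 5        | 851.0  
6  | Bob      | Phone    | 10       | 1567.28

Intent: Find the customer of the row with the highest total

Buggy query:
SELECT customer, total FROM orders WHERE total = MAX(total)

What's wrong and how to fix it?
Bug: WHERE is evaluated per row; an aggregate over the whole table isn't defined there

Fix: Wrap MAX in a scalar subquery so WHERE compares against a single value

Corrected query:
SELECT customer, total FROM orders WHERE total = (SELECT MAX(total) FROM orders)

Result:
customer | total  
---------+--------
Bob      | 1567.28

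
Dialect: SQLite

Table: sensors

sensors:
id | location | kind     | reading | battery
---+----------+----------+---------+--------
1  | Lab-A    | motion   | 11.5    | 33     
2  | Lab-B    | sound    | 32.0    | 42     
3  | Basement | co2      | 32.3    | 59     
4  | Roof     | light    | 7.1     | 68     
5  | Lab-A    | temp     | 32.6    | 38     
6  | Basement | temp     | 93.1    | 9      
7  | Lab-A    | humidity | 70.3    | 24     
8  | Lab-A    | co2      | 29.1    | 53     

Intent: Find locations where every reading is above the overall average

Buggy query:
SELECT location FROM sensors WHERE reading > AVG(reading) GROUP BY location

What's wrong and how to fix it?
Bug: WHERE evaluates per row before aggregation, so AVG() is unavailable

Fix: Use a subquery for AVG and a HAVING MIN(...) filter so the condition holds for every row in the group

Corrected query:
SELECT location FROM sensors GROUP BY location HAVING MIN(reading) > (SELECT AVG(reading) FROM sensors)

Result:
(no rows)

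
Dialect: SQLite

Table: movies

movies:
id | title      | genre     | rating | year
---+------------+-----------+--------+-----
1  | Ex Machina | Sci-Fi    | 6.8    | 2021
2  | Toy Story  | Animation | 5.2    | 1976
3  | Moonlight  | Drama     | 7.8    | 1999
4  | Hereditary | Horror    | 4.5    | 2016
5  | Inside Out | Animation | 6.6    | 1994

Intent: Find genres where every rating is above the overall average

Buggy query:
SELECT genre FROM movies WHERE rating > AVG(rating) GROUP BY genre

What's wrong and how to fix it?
Bug: WHERE evaluates per row before aggregation, so AVG() is unavailable

Fix: Compute the overall average in a scalar subquery and compare each group's MIN against it in HAVING

Corrected query:
SELECT genre FROM movies GROUP BY genre HAVING MIN(rating) > (SELECT AVG(rating) FROM movies)

Result:
genre 
------
Drama 
Sci-Fi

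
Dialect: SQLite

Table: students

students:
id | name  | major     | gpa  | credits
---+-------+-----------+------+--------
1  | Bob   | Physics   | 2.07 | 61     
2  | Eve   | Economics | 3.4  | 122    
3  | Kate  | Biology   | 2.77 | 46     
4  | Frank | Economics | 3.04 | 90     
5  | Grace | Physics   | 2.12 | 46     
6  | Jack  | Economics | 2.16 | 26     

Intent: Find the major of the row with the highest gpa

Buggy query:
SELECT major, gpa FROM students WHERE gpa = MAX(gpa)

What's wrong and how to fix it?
Bug: WHERE is evaluated per row; an aggregate over the whole table isn't defined there

Fix: Wrap MAX in a scalar subquery so WHERE compares against a single value

Corrected query:
SELECT major, gpa FROM students WHERE gpa = (SELECT MAX(gpa) FROM students)

Result:
major     | gpa
----------+----
Economics | 3.4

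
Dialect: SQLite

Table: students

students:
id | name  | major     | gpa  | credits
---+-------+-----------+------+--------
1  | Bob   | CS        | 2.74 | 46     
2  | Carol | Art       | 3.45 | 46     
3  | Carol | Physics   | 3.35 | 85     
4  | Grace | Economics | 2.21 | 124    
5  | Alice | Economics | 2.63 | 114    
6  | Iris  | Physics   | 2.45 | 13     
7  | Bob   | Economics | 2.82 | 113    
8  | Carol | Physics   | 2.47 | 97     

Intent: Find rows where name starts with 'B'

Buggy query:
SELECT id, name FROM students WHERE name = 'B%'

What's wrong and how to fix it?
Bug: Wildcards only work with LIKE; '=' treats '%' as a literal character

Fix: Replace '=' with LIKE so 'B%' is treated as a pattern

Corrected query:
SELECT id, name FROM students WHERE name LIKE 'B%'

Result:
id | name
---+-----
1  | Bob 
7  | Bob 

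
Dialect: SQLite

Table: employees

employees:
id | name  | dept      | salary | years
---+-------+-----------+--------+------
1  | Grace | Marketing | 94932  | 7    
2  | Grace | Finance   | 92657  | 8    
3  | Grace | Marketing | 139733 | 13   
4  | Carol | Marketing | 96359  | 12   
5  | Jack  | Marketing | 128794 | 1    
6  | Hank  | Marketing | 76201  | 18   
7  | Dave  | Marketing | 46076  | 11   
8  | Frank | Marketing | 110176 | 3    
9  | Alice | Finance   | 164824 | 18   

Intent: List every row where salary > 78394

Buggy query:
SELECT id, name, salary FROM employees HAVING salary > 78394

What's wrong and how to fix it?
Bug: This is a non-aggregate query (no GROUP BY, no aggregates), so in SQLite the HAVING clause is invalid here; a row-level condition belongs in WHERE

Fix: Use WHERE for row-level filtering

Corrected query:
SELECT id, name, salary FROM employees WHERE salary > 78394

Result:
id | name  | salary
---+-------+-------
1  | Grace | 94932 
2  | Grace | 92657 
3  | Grace | 139733
4  | Carol | 96359 
5  | Jack  | 128794
8  | Frank | 110176
9  | Alice | 164824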